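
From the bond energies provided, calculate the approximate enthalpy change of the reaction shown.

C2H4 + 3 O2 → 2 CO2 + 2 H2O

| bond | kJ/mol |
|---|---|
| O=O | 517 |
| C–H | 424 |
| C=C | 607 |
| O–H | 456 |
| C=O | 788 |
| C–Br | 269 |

Bonds broken (reactants):
  C–H: 4 × 424 = 1696
  C=C: 1 × 607 = 607
  O=O: 3 × 517 = 1551
  Σ(broken) = 3854 kJ
Bonds formed (products):
  C=O: 4 × 788 = 3152
  O–H: 4 × 456 = 1824
  Σ(formed) = 4976 kJ
ΔH = Σ(broken) − Σ(formed) = 3854 − 4976 = −1122 kJ

ΔH ≈ −1122 kJ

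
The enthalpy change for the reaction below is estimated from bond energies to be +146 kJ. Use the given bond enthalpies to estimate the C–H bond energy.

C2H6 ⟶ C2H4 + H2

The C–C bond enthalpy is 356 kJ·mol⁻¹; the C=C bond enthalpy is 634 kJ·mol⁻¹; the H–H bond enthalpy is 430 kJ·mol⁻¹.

D(C–H) ≈ 427 kJ/mol

Let D be the C–H bond energy.
Σ(broken) = 1×356 + 6×D = 356 + 6D
Σ(formed) = 4×D + 1×634 + 1×430 = 1064 + 4D
ΔH = Σ(broken) − Σ(formed) = (356 + 6D) − (1064 + 4D) = −708 + 2D
Setting this equal to +146 kJ gives 2D = 854, so D = 427 kJ/mol.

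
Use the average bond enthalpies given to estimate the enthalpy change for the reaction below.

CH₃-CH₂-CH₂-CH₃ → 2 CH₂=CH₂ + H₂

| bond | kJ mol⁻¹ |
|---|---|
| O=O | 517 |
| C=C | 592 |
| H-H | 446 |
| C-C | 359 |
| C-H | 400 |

Bonds broken (reactants):
  C-C: 3 × 359 = 1077
  C-H: 10 × 400 = 4000
  Σ(broken) = 5077 kJ
Bonds formed (products):
  C-H: 8 × 400 = 3200
  C=C: 2 × 592 = 1184
  H-H: 1 × 446 = 446
  Σ(formed) = 4830 kJ
ΔH = Σ(broken) − Σ(formed) = 5077 − 4830 = +247 kJ

ΔH ≈ +247 kJ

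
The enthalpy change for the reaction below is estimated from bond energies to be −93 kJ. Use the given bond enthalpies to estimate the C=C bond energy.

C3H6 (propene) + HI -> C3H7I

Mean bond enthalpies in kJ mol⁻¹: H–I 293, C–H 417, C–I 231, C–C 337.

D(C=C) ≈ 599 kJ/mol

Let D be the C=C bond energy.
Σ(broken) = 1×337 + 6×417 + 1×D + 1×293 = 3132 + D
Σ(formed) = 2×337 + 7×417 + 1×231 = 3824
ΔH = Σ(broken) − Σ(formed) = (3132 + D) − (3824) = −692 + D
Setting this equal to −93 kJ gives D = 599 kJ/mol.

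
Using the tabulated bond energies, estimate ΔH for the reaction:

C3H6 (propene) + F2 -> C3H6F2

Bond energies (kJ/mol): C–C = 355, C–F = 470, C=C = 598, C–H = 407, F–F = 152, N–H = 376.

Bonds broken (reactants):
  C–C: 1 × 355 = 355
  C–H: 6 × 407 = 2442
  C=C: 1 × 598 = 598
  F–F: 1 × 152 = 152
  Σ(broken) = 3547 kJ
Bonds formed (products):
  C–C: 2 × 355 = 710
  C–F: 2 × 470 = 940
  C–H: 6 × 407 = 2442
  Σ(formed) = 4092 kJ
ΔH = Σ(broken) − Σ(formed) = 3547 − 4092 = −545 kJ

ΔH ≈ −545 kJ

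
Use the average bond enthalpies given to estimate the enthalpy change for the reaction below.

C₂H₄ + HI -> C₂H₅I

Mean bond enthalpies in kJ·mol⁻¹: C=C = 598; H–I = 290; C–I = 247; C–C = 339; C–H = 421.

ΔH ≈ −119 kJ

Bonds broken (reactants):
  C–H: 4 × 421 = 1684
  C=C: 1 × 598 = 598
  H–I: 1 × 290 = 290
  Σ(broken) = 2572 kJ
Bonds formed (products):
  C–C: 1 × 339 = 339
  C–H: 5 × 421 = 2105
  C–I: 1 × 247 = 247
  Σ(formed) = 2691 kJ
ΔH = Σ(broken) − Σ(formed) = 2572 − 2691 = −119 kJ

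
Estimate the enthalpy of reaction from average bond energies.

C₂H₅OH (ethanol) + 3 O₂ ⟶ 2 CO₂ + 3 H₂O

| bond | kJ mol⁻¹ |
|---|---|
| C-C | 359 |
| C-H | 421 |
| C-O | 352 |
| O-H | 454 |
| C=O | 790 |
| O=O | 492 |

Bonds broken (reactants):
  C-C: 1 × 359 = 359
  C-H: 5 × 421 = 2105
  C-O: 1 × 352 = 352
  O-H: 1 × 454 = 454
  O=O: 3 × 492 = 1476
  Σ(broken) = 4746 kJ
Bonds formed (products):
  C=O: 4 × 790 = 3160
  O-H: 6 × 454 = 2724
  Σ(formed) = 5884 kJ
ΔH = Σ(broken) − Σ(formed) = 4746 − 5884 = −1138 kJ

ΔH ≈ −1138 kJ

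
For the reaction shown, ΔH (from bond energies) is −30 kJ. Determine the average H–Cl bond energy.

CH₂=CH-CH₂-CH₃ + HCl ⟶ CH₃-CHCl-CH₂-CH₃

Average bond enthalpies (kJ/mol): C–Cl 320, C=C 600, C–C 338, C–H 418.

D(H–Cl) ≈ 446 kJ/mol

Let D be the H–Cl bond energy.
Σ(broken) = 2×338 + 8×418 + 1×600 + 1×D = 4620 + D
Σ(formed) = 3×338 + 1×320 + 9×418 = 5096
ΔH = Σ(broken) − Σ(formed) = (4620 + D) − (5096) = −476 + D
Setting this equal to −30 kJ gives D = 446 kJ/mol.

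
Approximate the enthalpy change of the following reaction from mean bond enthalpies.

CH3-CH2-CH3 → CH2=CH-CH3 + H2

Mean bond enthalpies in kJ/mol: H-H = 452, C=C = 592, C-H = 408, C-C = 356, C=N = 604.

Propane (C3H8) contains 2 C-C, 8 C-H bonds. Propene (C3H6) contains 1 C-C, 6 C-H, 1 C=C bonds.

ΔH ≈ +128 kJ

Bonds broken (reactants):
  C-C: 2 × 356 = 712
  C-H: 8 × 408 = 3264
  Σ(broken) = 3976 kJ
Bonds formed (products):
  C-C: 1 × 356 = 356
  C-H: 6 × 408 = 2448
  C=C: 1 × 592 = 592
  H-H: 1 × 452 = 452
  Σ(formed) = 3848 kJ
ΔH = Σ(broken) − Σ(formed) = 3976 − 3848 = +128 kJ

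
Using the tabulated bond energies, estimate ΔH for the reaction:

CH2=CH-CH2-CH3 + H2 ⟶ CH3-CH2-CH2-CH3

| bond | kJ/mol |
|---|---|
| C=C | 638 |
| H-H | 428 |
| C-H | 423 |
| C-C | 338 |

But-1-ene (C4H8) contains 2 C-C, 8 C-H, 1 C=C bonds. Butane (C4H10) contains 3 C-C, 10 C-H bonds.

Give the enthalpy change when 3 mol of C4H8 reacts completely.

Bonds broken (reactants):
  C-C: 2 × 338 = 676
  C-H: 8 × 423 = 3384
  C=C: 1 × 638 = 638
  H-H: 1 × 428 = 428
  Σ(broken) = 5126 kJ
Bonds formed (products):
  C-C: 3 × 338 = 1014
  C-H: 10 × 423 = 4230
  Σ(formed) = 5244 kJ
ΔH = Σ(broken) − Σ(formed) = 5126 − 5244 = −118 kJ
For 3× the reaction as written: 3 × (−118) = −354 kJ

ΔH = −354 kJ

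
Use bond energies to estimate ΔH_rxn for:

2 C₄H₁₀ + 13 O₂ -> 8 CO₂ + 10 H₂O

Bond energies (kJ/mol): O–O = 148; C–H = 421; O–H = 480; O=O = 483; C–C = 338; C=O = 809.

Bonds broken (reactants):
  C–C: 6 × 338 = 2028
  C–H: 20 × 421 = 8420
  O=O: 13 × 483 = 6279
  Σ(broken) = 16727 kJ
Bonds formed (products):
  C=O: 16 × 809 = 12944
  O–H: 20 × 480 = 9600
  Σ(formed) = 22544 kJ
ΔH = Σ(broken) − Σ(formed) = 16727 − 22544 = −5817 kJ

ΔH ≈ −5817 kJ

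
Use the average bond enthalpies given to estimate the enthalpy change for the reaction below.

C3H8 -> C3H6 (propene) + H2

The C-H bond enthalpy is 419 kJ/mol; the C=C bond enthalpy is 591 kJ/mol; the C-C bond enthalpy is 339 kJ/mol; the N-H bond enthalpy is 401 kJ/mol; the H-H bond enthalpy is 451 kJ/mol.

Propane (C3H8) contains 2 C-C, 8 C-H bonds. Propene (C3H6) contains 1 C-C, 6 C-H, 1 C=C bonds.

Bonds broken (reactants):
  C-C: 2 × 339 = 678
  C-H: 8 × 419 = 3352
  Σ(broken) = 4030 kJ
Bonds formed (products):
  C-C: 1 × 339 = 339
  C-H: 6 × 419 = 2514
  C=C: 1 × 591 = 591
  H-H: 1 × 451 = 451
  Σ(formed) = 3895 kJ
ΔH = Σ(broken) − Σ(formed) = 4030 − 3895 = +135 kJ

ΔH ≈ +135 kJ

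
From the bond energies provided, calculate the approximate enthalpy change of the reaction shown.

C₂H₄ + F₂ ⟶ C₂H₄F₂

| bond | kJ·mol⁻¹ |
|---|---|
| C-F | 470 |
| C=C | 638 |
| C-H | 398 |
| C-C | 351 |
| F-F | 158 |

Bonds broken (reactants):
  C-H: 4 × 398 = 1592
  C=C: 1 × 638 = 638
  F-F: 1 × 158 = 158
  Σ(broken) = 2388 kJ
Bonds formed (products):
  C-C: 1 × 351 = 351
  C-F: 2 × 470 = 940
  C-H: 4 × 398 = 1592
  Σ(formed) = 2883 kJ
ΔH = Σ(broken) − Σ(formed) = 2388 − 2883 = −495 kJ

ΔH ≈ −495 kJ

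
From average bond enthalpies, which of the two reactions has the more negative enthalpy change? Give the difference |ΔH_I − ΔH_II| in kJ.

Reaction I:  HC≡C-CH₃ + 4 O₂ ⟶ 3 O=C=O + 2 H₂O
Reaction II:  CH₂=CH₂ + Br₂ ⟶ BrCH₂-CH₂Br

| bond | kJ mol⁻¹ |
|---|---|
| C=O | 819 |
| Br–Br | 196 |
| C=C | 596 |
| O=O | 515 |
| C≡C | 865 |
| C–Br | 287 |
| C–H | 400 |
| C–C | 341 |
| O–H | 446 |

Reaction I:
  Bonds broken (reactants):
    C≡C: 1 × 865 = 865
    C–C: 1 × 341 = 341
    C–H: 4 × 400 = 1600
    O=O: 4 × 515 = 2060
    Σ(broken) = 4866 kJ
  Bonds formed (products):
    C=O: 6 × 819 = 4914
    O–H: 4 × 446 = 1784
    Σ(formed) = 6698 kJ
  ΔH_I = 4866 − 6698 = −1832 kJ
Reaction II:
  Bonds broken (reactants):
    Br–Br: 1 × 196 = 196
    C–H: 4 × 400 = 1600
    C=C: 1 × 596 = 596
    Σ(broken) = 2392 kJ
  Bonds formed (products):
    C–Br: 2 × 287 = 574
    C–C: 1 × 341 = 341
    C–H: 4 × 400 = 1600
    Σ(formed) = 2515 kJ
  ΔH_II = 2392 − 2515 = −123 kJ
ΔH_I − ΔH_II = −1709 kJ, so reaction I has the more negative ΔH; |ΔH_I − ΔH_II| = 1709 kJ.

Reaction I, by 1709 kJ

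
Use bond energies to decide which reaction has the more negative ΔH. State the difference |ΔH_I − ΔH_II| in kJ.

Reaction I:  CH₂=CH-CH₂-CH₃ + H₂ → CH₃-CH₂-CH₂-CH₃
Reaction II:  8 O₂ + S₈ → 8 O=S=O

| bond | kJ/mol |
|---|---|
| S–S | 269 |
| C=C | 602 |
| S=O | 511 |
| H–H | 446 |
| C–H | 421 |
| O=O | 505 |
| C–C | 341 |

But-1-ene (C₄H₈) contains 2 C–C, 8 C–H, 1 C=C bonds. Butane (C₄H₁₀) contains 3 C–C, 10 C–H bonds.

Reaction II, by 1849 kJ

Reaction I:
  Bonds broken (reactants):
    C–C: 2 × 341 = 682
    C–H: 8 × 421 = 3368
    C=C: 1 × 602 = 602
    H–H: 1 × 446 = 446
    Σ(broken) = 5098 kJ
  Bonds formed (products):
    C–C: 3 × 341 = 1023
    C–H: 10 × 421 = 4210
    Σ(formed) = 5233 kJ
  ΔH_I = 5098 − 5233 = −135 kJ
Reaction II:
  Bonds broken (reactants):
    O=O: 8 × 505 = 4040
    S–S: 8 × 269 = 2152
    Σ(broken) = 6192 kJ
  Bonds formed (products):
    S=O: 16 × 511 = 8176
    Σ(formed) = 8176 kJ
  ΔH_II = 6192 − 8176 = −1984 kJ
ΔH_I − ΔH_II = +1849 kJ, so reaction II has the more negative ΔH; |ΔH_I − ΔH_II| = 1849 kJ.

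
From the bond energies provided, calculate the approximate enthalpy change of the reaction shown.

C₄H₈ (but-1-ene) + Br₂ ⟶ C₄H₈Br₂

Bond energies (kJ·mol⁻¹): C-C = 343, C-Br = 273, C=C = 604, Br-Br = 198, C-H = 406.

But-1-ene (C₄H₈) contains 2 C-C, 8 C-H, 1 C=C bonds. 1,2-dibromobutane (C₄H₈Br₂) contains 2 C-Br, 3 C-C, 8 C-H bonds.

Bonds broken (reactants):
  Br-Br: 1 × 198 = 198
  C-C: 2 × 343 = 686
  C-H: 8 × 406 = 3248
  C=C: 1 × 604 = 604
  Σ(broken) = 4736 kJ
Bonds formed (products):
  C-Br: 2 × 273 = 546
  C-C: 3 × 343 = 1029
  C-H: 8 × 406 = 3248
  Σ(formed) = 4823 kJ
ΔH = Σ(broken) − Σ(formed) = 4736 − 4823 = −87 kJ

ΔH ≈ −87 kJ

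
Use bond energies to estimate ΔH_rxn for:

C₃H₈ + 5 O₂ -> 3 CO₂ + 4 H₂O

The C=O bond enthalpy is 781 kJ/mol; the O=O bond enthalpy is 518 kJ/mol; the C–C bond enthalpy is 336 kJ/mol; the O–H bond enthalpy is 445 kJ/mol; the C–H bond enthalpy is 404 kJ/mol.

ΔH ≈ −1752 kJ

Bonds broken (reactants):
  C–C: 2 × 336 = 672
  C–H: 8 × 404 = 3232
  O=O: 5 × 518 = 2590
  Σ(broken) = 6494 kJ
Bonds formed (products):
  C=O: 6 × 781 = 4686
  O–H: 8 × 445 = 3560
  Σ(formed) = 8246 kJ
ΔH = Σ(broken) − Σ(formed) = 6494 − 8246 = −1752 kJ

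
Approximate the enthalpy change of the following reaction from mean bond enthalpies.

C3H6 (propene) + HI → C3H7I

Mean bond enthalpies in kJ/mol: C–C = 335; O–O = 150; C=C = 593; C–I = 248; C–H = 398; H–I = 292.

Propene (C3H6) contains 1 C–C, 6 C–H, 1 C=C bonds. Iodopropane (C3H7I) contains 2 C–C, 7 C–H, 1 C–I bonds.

ΔH ≈ −96 kJ

Bonds broken (reactants):
  C–C: 1 × 335 = 335
  C–H: 6 × 398 = 2388
  C=C: 1 × 593 = 593
  H–I: 1 × 292 = 292
  Σ(broken) = 3608 kJ
Bonds formed (products):
  C–C: 2 × 335 = 670
  C–H: 7 × 398 = 2786
  C–I: 1 × 248 = 248
  Σ(formed) = 3704 kJ
ΔH = Σ(broken) − Σ(formed) = 3608 − 3704 = −96 kJ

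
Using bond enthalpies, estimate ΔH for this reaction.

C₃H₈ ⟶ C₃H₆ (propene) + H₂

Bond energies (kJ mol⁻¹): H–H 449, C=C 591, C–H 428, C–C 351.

ΔH ≈ +167 kJ

Bonds broken (reactants):
  C–C: 2 × 351 = 702
  C–H: 8 × 428 = 3424
  Σ(broken) = 4126 kJ
Bonds formed (products):
  C–C: 1 × 351 = 351
  C–H: 6 × 428 = 2568
  C=C: 1 × 591 = 591
  H–H: 1 × 449 = 449
  Σ(formed) = 3959 kJ
ΔH = Σ(broken) − Σ(formed) = 4126 − 3959 = +167 kJ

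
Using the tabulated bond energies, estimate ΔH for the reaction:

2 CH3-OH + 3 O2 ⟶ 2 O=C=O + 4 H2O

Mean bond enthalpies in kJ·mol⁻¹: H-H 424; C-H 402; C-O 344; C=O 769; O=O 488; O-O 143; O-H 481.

Bonds broken (reactants):
  C-H: 6 × 402 = 2412
  C-O: 2 × 344 = 688
  O-H: 2 × 481 = 962
  O=O: 3 × 488 = 1464
  Σ(broken) = 5526 kJ
Bonds formed (products):
  C=O: 4 × 769 = 3076
  O-H: 8 × 481 = 3848
  Σ(formed) = 6924 kJ
ΔH = Σ(broken) − Σ(formed) = 5526 − 6924 = −1398 kJ

ΔH ≈ −1398 kJ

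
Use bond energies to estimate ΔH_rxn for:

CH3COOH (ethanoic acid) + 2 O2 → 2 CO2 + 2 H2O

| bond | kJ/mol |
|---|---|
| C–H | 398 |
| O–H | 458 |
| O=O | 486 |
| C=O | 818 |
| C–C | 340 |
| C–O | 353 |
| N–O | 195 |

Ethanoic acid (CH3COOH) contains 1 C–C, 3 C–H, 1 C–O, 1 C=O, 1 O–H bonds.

ΔH ≈ −969 kJ

Bonds broken (reactants):
  C–C: 1 × 340 = 340
  C–H: 3 × 398 = 1194
  C–O: 1 × 353 = 353
  C=O: 1 × 818 = 818
  O–H: 1 × 458 = 458
  O=O: 2 × 486 = 972
  Σ(broken) = 4135 kJ
Bonds formed (products):
  C=O: 4 × 818 = 3272
  O–H: 4 × 458 = 1832
  Σ(formed) = 5104 kJ
ΔH = Σ(broken) − Σ(formed) = 4135 − 5104 = −969 kJ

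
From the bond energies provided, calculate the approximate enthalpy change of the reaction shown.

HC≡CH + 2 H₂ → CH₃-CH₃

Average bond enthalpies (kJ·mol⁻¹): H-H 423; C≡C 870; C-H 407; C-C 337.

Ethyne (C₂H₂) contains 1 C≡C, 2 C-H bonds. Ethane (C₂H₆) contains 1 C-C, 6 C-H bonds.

ΔH ≈ −249 kJ

Bonds broken (reactants):
  C≡C: 1 × 870 = 870
  C-H: 2 × 407 = 814
  H-H: 2 × 423 = 846
  Σ(broken) = 2530 kJ
Bonds formed (products):
  C-C: 1 × 337 = 337
  C-H: 6 × 407 = 2442
  Σ(formed) = 2779 kJ
ΔH = Σ(broken) − Σ(formed) = 2530 − 2779 = −249 kJ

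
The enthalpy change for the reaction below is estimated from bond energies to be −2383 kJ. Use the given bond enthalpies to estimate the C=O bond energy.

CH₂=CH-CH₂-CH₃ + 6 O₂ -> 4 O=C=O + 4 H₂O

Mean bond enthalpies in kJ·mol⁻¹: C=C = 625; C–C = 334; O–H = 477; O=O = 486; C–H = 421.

D(C=O) ≈ 768 kJ/mol

Let D be the C=O bond energy.
Σ(broken) = 2×334 + 8×421 + 1×625 + 6×486 = 7577
Σ(formed) = 8×D + 8×477 = 3816 + 8D
ΔH = Σ(broken) − Σ(formed) = (7577) − (3816 + 8D) = +3761 − 8D
Setting this equal to −2383 kJ gives 8D = 6144, so D = 768 kJ/mol.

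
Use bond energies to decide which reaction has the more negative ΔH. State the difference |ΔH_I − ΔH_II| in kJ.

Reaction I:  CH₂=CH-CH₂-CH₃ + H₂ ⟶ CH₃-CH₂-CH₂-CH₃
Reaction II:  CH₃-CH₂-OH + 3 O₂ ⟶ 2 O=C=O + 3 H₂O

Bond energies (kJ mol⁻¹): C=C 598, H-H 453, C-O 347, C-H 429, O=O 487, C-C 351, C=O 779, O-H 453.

Reaction II, by 919 kJ

Reaction I:
  Bonds broken (reactants):
    C-C: 2 × 351 = 702
    C-H: 8 × 429 = 3432
    C=C: 1 × 598 = 598
    H-H: 1 × 453 = 453
    Σ(broken) = 5185 kJ
  Bonds formed (products):
    C-C: 3 × 351 = 1053
    C-H: 10 × 429 = 4290
    Σ(formed) = 5343 kJ
  ΔH_I = 5185 − 5343 = −158 kJ
Reaction II:
  Bonds broken (reactants):
    C-C: 1 × 351 = 351
    C-H: 5 × 429 = 2145
    C-O: 1 × 347 = 347
    O-H: 1 × 453 = 453
    O=O: 3 × 487 = 1461
    Σ(broken) = 4757 kJ
  Bonds formed (products):
    C=O: 4 × 779 = 3116
    O-H: 6 × 453 = 2718
    Σ(formed) = 5834 kJ
  ΔH_II = 4757 − 5834 = −1077 kJ
ΔH_I − ΔH_II = +919 kJ, so reaction II has the more negative ΔH; |ΔH_I − ΔH_II| = 919 kJ.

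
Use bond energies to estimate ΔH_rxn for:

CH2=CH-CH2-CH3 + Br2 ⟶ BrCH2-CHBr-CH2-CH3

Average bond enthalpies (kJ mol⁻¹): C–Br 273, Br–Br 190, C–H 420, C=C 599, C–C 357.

Bonds broken (reactants):
  Br–Br: 1 × 190 = 190
  C–C: 2 × 357 = 714
  C–H: 8 × 420 = 3360
  C=C: 1 × 599 = 599
  Σ(broken) = 4863 kJ
Bonds formed (products):
  C–Br: 2 × 273 = 546
  C–C: 3 × 357 = 1071
  C–H: 8 × 420 = 3360
  Σ(formed) = 4977 kJ
ΔH = Σ(broken) − Σ(formed) = 4863 − 4977 = −114 kJ

ΔH ≈ −114 kJ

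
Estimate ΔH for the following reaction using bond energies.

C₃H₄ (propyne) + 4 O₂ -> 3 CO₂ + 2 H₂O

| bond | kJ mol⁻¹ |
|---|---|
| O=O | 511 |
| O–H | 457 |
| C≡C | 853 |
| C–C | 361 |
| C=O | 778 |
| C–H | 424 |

ΔH ≈ −1542 kJ

Bonds broken (reactants):
  C≡C: 1 × 853 = 853
  C–C: 1 × 361 = 361
  C–H: 4 × 424 = 1696
  O=O: 4 × 511 = 2044
  Σ(broken) = 4954 kJ
Bonds formed (products):
  C=O: 6 × 778 = 4668
  O–H: 4 × 457 = 1828
  Σ(formed) = 6496 kJ
ΔH = Σ(broken) − Σ(formed) = 4954 − 6496 = −1542 kJ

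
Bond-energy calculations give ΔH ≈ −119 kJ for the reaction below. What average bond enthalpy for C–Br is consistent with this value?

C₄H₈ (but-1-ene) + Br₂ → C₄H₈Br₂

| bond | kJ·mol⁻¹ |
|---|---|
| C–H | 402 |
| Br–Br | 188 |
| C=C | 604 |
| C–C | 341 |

D(C–Br) ≈ 285 kJ/mol

Let D be the C–Br bond energy.
Σ(broken) = 1×188 + 2×341 + 8×402 + 1×604 = 4690
Σ(formed) = 2×D + 3×341 + 8×402 = 4239 + 2D
ΔH = Σ(broken) − Σ(formed) = (4690) − (4239 + 2D) = +451 − 2D
Setting this equal to −119 kJ gives 2D = 570, so D = 285 kJ/mol.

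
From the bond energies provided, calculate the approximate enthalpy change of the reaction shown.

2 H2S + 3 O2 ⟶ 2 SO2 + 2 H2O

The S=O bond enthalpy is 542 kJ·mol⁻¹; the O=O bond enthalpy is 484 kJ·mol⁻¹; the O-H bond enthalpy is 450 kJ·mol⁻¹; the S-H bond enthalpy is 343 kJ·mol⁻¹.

Bonds broken (reactants):
  O=O: 3 × 484 = 1452
  S-H: 4 × 343 = 1372
  Σ(broken) = 2824 kJ
Bonds formed (products):
  O-H: 4 × 450 = 1800
  S=O: 4 × 542 = 2168
  Σ(formed) = 3968 kJ
ΔH = Σ(broken) − Σ(formed) = 2824 − 3968 = −1144 kJ

ΔH ≈ −1144 kJ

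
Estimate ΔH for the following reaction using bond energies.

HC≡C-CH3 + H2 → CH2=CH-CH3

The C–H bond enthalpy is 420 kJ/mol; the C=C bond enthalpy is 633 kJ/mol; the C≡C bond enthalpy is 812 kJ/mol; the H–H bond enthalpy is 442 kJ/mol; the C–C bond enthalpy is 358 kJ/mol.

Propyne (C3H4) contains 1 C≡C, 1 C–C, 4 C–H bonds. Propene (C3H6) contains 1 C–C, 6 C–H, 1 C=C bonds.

Bonds broken (reactants):
  C≡C: 1 × 812 = 812
  C–C: 1 × 358 = 358
  C–H: 4 × 420 = 1680
  H–H: 1 × 442 = 442
  Σ(broken) = 3292 kJ
Bonds formed (products):
  C–C: 1 × 358 = 358
  C–H: 6 × 420 = 2520
  C=C: 1 × 633 = 633
  Σ(formed) = 3511 kJ
ΔH = Σ(broken) − Σ(formed) = 3292 − 3511 = −219 kJ

ΔH ≈ −219 kJ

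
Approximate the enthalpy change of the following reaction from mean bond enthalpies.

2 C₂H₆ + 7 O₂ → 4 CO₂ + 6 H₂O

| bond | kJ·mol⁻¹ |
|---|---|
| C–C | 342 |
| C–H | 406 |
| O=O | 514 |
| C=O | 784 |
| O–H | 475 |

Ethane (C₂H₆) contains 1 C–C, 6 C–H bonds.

ΔH ≈ −2818 kJ

Bonds broken (reactants):
  C–C: 2 × 342 = 684
  C–H: 12 × 406 = 4872
  O=O: 7 × 514 = 3598
  Σ(broken) = 9154 kJ
Bonds formed (products):
  C=O: 8 × 784 = 6272
  O–H: 12 × 475 = 5700
  Σ(formed) = 11972 kJ
ΔH = Σ(broken) − Σ(formed) = 9154 − 11972 = −2818 kJ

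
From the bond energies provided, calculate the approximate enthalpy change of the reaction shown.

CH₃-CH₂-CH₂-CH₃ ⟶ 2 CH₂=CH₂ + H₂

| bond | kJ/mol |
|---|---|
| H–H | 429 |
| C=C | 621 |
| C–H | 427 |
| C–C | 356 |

ΔH ≈ +251 kJ

Bonds broken (reactants):
  C–C: 3 × 356 = 1068
  C–H: 10 × 427 = 4270
  Σ(broken) = 5338 kJ
Bonds formed (products):
  C–H: 8 × 427 = 3416
  C=C: 2 × 621 = 1242
  H–H: 1 × 429 = 429
  Σ(formed) = 5087 kJ
ΔH = Σ(broken) − Σ(formed) = 5338 − 5087 = +251 kJ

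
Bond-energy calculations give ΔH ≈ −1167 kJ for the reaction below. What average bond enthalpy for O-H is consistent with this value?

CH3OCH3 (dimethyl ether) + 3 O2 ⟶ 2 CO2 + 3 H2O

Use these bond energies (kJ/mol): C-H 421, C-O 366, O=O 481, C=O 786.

Let D be the O-H bond energy.
Σ(broken) = 6×421 + 2×366 + 3×481 = 4701
Σ(formed) = 4×786 + 6×D = 3144 + 6D
ΔH = Σ(broken) − Σ(formed) = (4701) − (3144 + 6D) = +1557 − 6D
Setting this equal to −1167 kJ gives 6D = 2724, so D = 454 kJ/mol.

D(O-H) ≈ 454 kJ/mol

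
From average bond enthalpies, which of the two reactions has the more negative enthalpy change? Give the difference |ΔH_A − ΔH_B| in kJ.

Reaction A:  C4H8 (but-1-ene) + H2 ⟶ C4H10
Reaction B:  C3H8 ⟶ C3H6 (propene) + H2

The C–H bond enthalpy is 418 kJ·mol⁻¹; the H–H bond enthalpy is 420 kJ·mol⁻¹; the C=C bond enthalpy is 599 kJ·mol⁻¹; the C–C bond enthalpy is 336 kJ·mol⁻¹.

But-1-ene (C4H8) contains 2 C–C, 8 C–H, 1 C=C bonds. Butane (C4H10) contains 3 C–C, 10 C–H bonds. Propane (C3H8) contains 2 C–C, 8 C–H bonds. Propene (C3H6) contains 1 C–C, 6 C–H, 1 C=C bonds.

Reaction A:
  Bonds broken (reactants):
    C–C: 2 × 336 = 672
    C–H: 8 × 418 = 3344
    C=C: 1 × 599 = 599
    H–H: 1 × 420 = 420
    Σ(broken) = 5035 kJ
  Bonds formed (products):
    C–C: 3 × 336 = 1008
    C–H: 10 × 418 = 4180
    Σ(formed) = 5188 kJ
  ΔH_A = 5035 − 5188 = −153 kJ
Reaction B:
  Bonds broken (reactants):
    C–C: 2 × 336 = 672
    C–H: 8 × 418 = 3344
    Σ(broken) = 4016 kJ
  Bonds formed (products):
    C–C: 1 × 336 = 336
    C–H: 6 × 418 = 2508
    C=C: 1 × 599 = 599
    H–H: 1 × 420 = 420
    Σ(formed) = 3863 kJ
  ΔH_B = 4016 − 3863 = +153 kJ
ΔH_A − ΔH_B = −306 kJ, so reaction A has the more negative ΔH; |ΔH_A − ΔH_B| = 306 kJ.

Reaction A, by 306 kJ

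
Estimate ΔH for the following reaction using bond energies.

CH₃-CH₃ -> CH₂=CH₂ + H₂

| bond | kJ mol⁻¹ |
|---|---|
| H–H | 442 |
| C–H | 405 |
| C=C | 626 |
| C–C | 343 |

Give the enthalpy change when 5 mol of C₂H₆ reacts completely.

Bonds broken (reactants):
  C–C: 1 × 343 = 343
  C–H: 6 × 405 = 2430
  Σ(broken) = 2773 kJ
Bonds formed (products):
  C–H: 4 × 405 = 1620
  C=C: 1 × 626 = 626
  H–H: 1 × 442 = 442
  Σ(formed) = 2688 kJ
ΔH = Σ(broken) − Σ(formed) = 2773 − 2688 = +85 kJ
For 5× the reaction as written: 5 × (+85) = +425 kJ

ΔH = +425 kJ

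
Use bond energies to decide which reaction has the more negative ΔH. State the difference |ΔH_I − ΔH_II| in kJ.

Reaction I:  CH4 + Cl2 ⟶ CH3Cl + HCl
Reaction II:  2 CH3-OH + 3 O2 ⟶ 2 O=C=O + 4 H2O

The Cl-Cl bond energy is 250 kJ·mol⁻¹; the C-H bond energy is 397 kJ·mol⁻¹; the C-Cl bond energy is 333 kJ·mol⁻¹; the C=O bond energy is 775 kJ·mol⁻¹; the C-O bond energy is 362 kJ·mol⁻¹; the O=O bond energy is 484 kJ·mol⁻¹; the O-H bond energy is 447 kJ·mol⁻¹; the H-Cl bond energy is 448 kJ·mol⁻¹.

Reaction II, by 1090 kJ

Reaction I:
  Bonds broken (reactants):
    C-H: 4 × 397 = 1588
    Cl-Cl: 1 × 250 = 250
    Σ(broken) = 1838 kJ
  Bonds formed (products):
    C-Cl: 1 × 333 = 333
    C-H: 3 × 397 = 1191
    H-Cl: 1 × 448 = 448
    Σ(formed) = 1972 kJ
  ΔH_I = 1838 − 1972 = −134 kJ
Reaction II:
  Bonds broken (reactants):
    C-H: 6 × 397 = 2382
    C-O: 2 × 362 = 724
    O-H: 2 × 447 = 894
    O=O: 3 × 484 = 1452
    Σ(broken) = 5452 kJ
  Bonds formed (products):
    C=O: 4 × 775 = 3100
    O-H: 8 × 447 = 3576
    Σ(formed) = 6676 kJ
  ΔH_II = 5452 − 6676 = −1224 kJ
ΔH_I − ΔH_II = +1090 kJ, so reaction II has the more negative ΔH; |ΔH_I − ΔH_II| = 1090 kJ.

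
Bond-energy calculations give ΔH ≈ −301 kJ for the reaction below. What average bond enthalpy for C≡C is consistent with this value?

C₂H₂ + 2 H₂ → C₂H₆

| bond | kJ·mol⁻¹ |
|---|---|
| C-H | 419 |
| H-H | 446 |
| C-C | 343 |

Let D be the C≡C bond energy.
Σ(broken) = 1×D + 2×419 + 2×446 = 1730 + D
Σ(formed) = 1×343 + 6×419 = 2857
ΔH = Σ(broken) − Σ(formed) = (1730 + D) − (2857) = −1127 + D
Setting this equal to −301 kJ gives D = 826 kJ/mol.

D(C≡C) ≈ 826 kJ/mol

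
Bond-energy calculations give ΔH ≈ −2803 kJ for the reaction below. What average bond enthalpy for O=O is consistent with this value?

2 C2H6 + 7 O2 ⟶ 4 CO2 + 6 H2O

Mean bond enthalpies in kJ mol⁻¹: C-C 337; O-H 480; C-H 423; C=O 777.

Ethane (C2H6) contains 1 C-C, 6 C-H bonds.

Let D be the O=O bond energy.
Σ(broken) = 2×337 + 12×423 + 7×D = 5750 + 7D
Σ(formed) = 8×777 + 12×480 = 11976
ΔH = Σ(broken) − Σ(formed) = (5750 + 7D) − (11976) = −6226 + 7D
Setting this equal to −2803 kJ gives 7D = 3423, so D = 489 kJ/mol.

D(O=O) ≈ 489 kJ/mol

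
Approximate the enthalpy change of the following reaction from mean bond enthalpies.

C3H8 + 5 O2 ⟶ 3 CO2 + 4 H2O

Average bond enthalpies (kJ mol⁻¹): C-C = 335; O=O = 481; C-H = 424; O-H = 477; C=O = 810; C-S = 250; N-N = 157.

Bonds broken (reactants):
  C-C: 2 × 335 = 670
  C-H: 8 × 424 = 3392
  O=O: 5 × 481 = 2405
  Σ(broken) = 6467 kJ
Bonds formed (products):
  C=O: 6 × 810 = 4860
  O-H: 8 × 477 = 3816
  Σ(formed) = 8676 kJ
ΔH = Σ(broken) − Σ(formed) = 6467 − 8676 = −2209 kJ

ΔH ≈ −2209 kJ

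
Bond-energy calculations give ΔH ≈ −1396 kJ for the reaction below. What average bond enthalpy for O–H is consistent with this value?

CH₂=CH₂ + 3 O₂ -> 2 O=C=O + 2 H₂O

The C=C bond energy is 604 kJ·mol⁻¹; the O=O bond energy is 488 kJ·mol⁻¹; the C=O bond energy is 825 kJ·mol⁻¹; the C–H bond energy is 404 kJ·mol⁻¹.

Let D be the O–H bond energy.
Σ(broken) = 4×404 + 1×604 + 3×488 = 3684
Σ(formed) = 4×825 + 4×D = 3300 + 4D
ΔH = Σ(broken) − Σ(formed) = (3684) − (3300 + 4D) = +384 − 4D
Setting this equal to −1396 kJ gives 4D = 1780, so D = 445 kJ/mol.

D(O–H) ≈ 445 kJ/mol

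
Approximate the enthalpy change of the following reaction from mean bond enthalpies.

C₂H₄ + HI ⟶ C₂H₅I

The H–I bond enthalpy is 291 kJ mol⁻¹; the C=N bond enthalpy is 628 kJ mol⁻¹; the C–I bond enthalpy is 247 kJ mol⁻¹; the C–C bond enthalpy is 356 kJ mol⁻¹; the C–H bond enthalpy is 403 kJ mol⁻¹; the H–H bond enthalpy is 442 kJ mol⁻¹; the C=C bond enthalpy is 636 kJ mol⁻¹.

ΔH ≈ −79 kJ

Bonds broken (reactants):
  C–H: 4 × 403 = 1612
  C=C: 1 × 636 = 636
  H–I: 1 × 291 = 291
  Σ(broken) = 2539 kJ
Bonds formed (products):
  C–C: 1 × 356 = 356
  C–H: 5 × 403 = 2015
  C–I: 1 × 247 = 247
  Σ(formed) = 2618 kJ
ΔH = Σ(broken) − Σ(formed) = 2539 − 2618 = −79 kJ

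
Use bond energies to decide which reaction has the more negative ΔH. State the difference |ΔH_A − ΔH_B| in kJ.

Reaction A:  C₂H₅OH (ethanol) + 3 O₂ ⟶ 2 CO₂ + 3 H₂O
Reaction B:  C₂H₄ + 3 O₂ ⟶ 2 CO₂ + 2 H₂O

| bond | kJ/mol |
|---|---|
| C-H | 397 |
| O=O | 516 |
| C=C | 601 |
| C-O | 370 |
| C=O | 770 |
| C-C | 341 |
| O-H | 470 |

Reaction B, by 37 kJ

Reaction A:
  Bonds broken (reactants):
    C-C: 1 × 341 = 341
    C-H: 5 × 397 = 1985
    C-O: 1 × 370 = 370
    O-H: 1 × 470 = 470
    O=O: 3 × 516 = 1548
    Σ(broken) = 4714 kJ
  Bonds formed (products):
    C=O: 4 × 770 = 3080
    O-H: 6 × 470 = 2820
    Σ(formed) = 5900 kJ
  ΔH_A = 4714 − 5900 = −1186 kJ
Reaction B:
  Bonds broken (reactants):
    C-H: 4 × 397 = 1588
    C=C: 1 × 601 = 601
    O=O: 3 × 516 = 1548
    Σ(broken) = 3737 kJ
  Bonds formed (products):
    C=O: 4 × 770 = 3080
    O-H: 4 × 470 = 1880
    Σ(formed) = 4960 kJ
  ΔH_B = 3737 − 4960 = −1223 kJ
ΔH_A − ΔH_B = +37 kJ, so reaction B has the more negative ΔH; |ΔH_A − ΔH_B| = 37 kJ.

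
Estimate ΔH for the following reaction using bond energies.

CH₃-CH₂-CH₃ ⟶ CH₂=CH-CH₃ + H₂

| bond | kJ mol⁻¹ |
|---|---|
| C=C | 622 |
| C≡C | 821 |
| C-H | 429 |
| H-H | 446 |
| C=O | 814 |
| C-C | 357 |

Bonds broken (reactants):
  C-C: 2 × 357 = 714
  C-H: 8 × 429 = 3432
  Σ(broken) = 4146 kJ
Bonds formed (products):
  C-C: 1 × 357 = 357
  C-H: 6 × 429 = 2574
  C=C: 1 × 622 = 622
  H-H: 1 × 446 = 446
  Σ(formed) = 3999 kJ
ΔH = Σ(broken) − Σ(formed) = 4146 − 3999 = +147 kJ

ΔH ≈ +147 kJ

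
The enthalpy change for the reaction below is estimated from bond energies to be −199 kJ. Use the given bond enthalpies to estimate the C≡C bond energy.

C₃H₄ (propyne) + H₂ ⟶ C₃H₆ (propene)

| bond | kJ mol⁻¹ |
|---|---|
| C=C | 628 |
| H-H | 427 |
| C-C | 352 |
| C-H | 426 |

Let D be the C≡C bond energy.
Σ(broken) = 1×D + 1×352 + 4×426 + 1×427 = 2483 + D
Σ(formed) = 1×352 + 6×426 + 1×628 = 3536
ΔH = Σ(broken) − Σ(formed) = (2483 + D) − (3536) = −1053 + D
Setting this equal to −199 kJ gives D = 854 kJ/mol.

D(C≡C) ≈ 854 kJ/mol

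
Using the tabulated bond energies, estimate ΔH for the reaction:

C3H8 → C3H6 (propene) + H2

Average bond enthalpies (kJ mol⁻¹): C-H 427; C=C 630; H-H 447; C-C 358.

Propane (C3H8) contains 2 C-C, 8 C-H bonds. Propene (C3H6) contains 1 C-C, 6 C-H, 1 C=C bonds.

ΔH ≈ +135 kJ

Bonds broken (reactants):
  C-C: 2 × 358 = 716
  C-H: 8 × 427 = 3416
  Σ(broken) = 4132 kJ
Bonds formed (products):
  C-C: 1 × 358 = 358
  C-H: 6 × 427 = 2562
  C=C: 1 × 630 = 630
  H-H: 1 × 447 = 447
  Σ(formed) = 3997 kJ
ΔH = Σ(broken) − Σ(formed) = 4132 − 3997 = +135 kJ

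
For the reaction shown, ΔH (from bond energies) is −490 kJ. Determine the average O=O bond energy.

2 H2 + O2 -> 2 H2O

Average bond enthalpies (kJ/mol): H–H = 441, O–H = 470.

D(O=O) ≈ 508 kJ/mol

Let D be the O=O bond energy.
Σ(broken) = 2×441 + 1×D = 882 + D
Σ(formed) = 4×470 = 1880
ΔH = Σ(broken) − Σ(formed) = (882 + D) − (1880) = −998 + D
Setting this equal to −490 kJ gives D = 508 kJ/mol.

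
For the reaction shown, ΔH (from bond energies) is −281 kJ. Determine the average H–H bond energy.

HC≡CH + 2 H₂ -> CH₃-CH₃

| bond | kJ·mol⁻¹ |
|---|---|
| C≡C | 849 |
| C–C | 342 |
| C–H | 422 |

D(H–H) ≈ 450 kJ/mol

Let D be the H–H bond energy.
Σ(broken) = 1×849 + 2×422 + 2×D = 1693 + 2D
Σ(formed) = 1×342 + 6×422 = 2874
ΔH = Σ(broken) − Σ(formed) = (1693 + 2D) − (2874) = −1181 + 2D
Setting this equal to −281 kJ gives 2D = 900, so D = 450 kJ/mol.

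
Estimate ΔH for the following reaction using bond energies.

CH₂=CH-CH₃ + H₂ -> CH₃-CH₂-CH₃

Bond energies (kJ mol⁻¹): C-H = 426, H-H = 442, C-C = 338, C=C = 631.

Bonds broken (reactants):
  C-C: 1 × 338 = 338
  C-H: 6 × 426 = 2556
  C=C: 1 × 631 = 631
  H-H: 1 × 442 = 442
  Σ(broken) = 3967 kJ
Bonds formed (products):
  C-C: 2 × 338 = 676
  C-H: 8 × 426 = 3408
  Σ(formed) = 4084 kJ
ΔH = Σ(broken) − Σ(formed) = 3967 − 4084 = −117 kJ

ΔH ≈ −117 kJ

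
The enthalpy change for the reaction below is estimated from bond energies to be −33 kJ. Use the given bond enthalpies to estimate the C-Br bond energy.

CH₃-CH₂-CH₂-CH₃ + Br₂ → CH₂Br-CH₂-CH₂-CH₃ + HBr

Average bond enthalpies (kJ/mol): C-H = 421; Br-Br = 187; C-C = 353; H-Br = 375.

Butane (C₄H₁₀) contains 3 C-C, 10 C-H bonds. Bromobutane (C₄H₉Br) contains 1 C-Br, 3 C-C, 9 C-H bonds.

D(C-Br) ≈ 266 kJ/mol

Let D be the C-Br bond energy.
Σ(broken) = 1×187 + 3×353 + 10×421 = 5456
Σ(formed) = 1×D + 3×353 + 9×421 + 1×375 = 5223 + D
ΔH = Σ(broken) − Σ(formed) = (5456) − (5223 + D) = +233 − D
Setting this equal to −33 kJ gives D = 266 kJ/mol.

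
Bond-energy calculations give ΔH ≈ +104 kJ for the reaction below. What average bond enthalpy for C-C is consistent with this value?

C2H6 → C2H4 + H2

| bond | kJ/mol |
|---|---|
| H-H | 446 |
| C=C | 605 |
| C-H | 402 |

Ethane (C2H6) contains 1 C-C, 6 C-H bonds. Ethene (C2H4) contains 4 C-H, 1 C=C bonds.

D(C-C) ≈ 351 kJ/mol

Let D be the C-C bond energy.
Σ(broken) = 1×D + 6×402 = 2412 + D
Σ(formed) = 4×402 + 1×605 + 1×446 = 2659
ΔH = Σ(broken) − Σ(formed) = (2412 + D) − (2659) = −247 + D
Setting this equal to +104 kJ gives D = 351 kJ/mol.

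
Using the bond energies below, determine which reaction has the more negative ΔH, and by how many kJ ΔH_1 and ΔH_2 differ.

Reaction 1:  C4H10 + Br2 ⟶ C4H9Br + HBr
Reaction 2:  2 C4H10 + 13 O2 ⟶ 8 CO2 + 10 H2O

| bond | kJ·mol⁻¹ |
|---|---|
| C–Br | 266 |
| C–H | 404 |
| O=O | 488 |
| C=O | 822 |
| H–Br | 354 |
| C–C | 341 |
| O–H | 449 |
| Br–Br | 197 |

Reaction 2, by 5643 kJ

Reaction 1:
  Bonds broken (reactants):
    Br–Br: 1 × 197 = 197
    C–C: 3 × 341 = 1023
    C–H: 10 × 404 = 4040
    Σ(broken) = 5260 kJ
  Bonds formed (products):
    C–Br: 1 × 266 = 266
    C–C: 3 × 341 = 1023
    C–H: 9 × 404 = 3636
    H–Br: 1 × 354 = 354
    Σ(formed) = 5279 kJ
  ΔH_1 = 5260 − 5279 = −19 kJ
Reaction 2:
  Bonds broken (reactants):
    C–C: 6 × 341 = 2046
    C–H: 20 × 404 = 8080
    O=O: 13 × 488 = 6344
    Σ(broken) = 16470 kJ
  Bonds formed (products):
    C=O: 16 × 822 = 13152
    O–H: 20 × 449 = 8980
    Σ(formed) = 22132 kJ
  ΔH_2 = 16470 − 22132 = −5662 kJ
ΔH_1 − ΔH_2 = +5643 kJ, so reaction 2 has the more negative ΔH; |ΔH_1 − ΔH_2| = 5643 kJ.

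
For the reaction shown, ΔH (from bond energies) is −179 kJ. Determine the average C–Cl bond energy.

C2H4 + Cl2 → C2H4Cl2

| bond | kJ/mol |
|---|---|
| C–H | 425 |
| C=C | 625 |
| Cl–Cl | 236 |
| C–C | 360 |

D(C–Cl) ≈ 340 kJ/mol

Let D be the C–Cl bond energy.
Σ(broken) = 4×425 + 1×625 + 1×236 = 2561
Σ(formed) = 1×360 + 2×D + 4×425 = 2060 + 2D
ΔH = Σ(broken) − Σ(formed) = (2561) − (2060 + 2D) = +501 − 2D
Setting this equal to −179 kJ gives 2D = 680, so D = 340 kJ/mol.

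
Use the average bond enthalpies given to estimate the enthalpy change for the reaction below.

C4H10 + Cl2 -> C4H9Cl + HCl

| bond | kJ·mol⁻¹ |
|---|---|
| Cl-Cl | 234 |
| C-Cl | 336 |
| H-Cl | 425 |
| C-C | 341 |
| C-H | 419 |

ΔH ≈ −108 kJ

Bonds broken (reactants):
  C-C: 3 × 341 = 1023
  C-H: 10 × 419 = 4190
  Cl-Cl: 1 × 234 = 234
  Σ(broken) = 5447 kJ
Bonds formed (products):
  C-C: 3 × 341 = 1023
  C-Cl: 1 × 336 = 336
  C-H: 9 × 419 = 3771
  H-Cl: 1 × 425 = 425
  Σ(formed) = 5555 kJ
ΔH = Σ(broken) − Σ(formed) = 5447 − 5555 = −108 kJ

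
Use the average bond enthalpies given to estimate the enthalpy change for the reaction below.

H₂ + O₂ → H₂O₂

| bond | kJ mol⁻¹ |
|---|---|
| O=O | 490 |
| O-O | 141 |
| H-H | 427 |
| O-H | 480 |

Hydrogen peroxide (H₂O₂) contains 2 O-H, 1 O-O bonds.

ΔH ≈ −184 kJ

Bonds broken (reactants):
  H-H: 1 × 427 = 427
  O=O: 1 × 490 = 490
  Σ(broken) = 917 kJ
Bonds formed (products):
  O-H: 2 × 480 = 960
  O-O: 1 × 141 = 141
  Σ(formed) = 1101 kJ
ΔH = Σ(broken) − Σ(formed) = 917 − 1101 = −184 kJ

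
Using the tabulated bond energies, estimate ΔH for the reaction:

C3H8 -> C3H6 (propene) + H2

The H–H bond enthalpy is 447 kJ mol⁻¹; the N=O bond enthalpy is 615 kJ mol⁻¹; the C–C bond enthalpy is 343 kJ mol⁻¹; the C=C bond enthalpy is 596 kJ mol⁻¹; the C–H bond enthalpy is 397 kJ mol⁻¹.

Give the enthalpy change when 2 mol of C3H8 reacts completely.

Bonds broken (reactants):
  C–C: 2 × 343 = 686
  C–H: 8 × 397 = 3176
  Σ(broken) = 3862 kJ
Bonds formed (products):
  C–C: 1 × 343 = 343
  C–H: 6 × 397 = 2382
  C=C: 1 × 596 = 596
  H–H: 1 × 447 = 447
  Σ(formed) = 3768 kJ
ΔH = Σ(broken) − Σ(formed) = 3862 − 3768 = +94 kJ
For 2× the reaction as written: 2 × (+94) = +188 kJ

ΔH = +188 kJ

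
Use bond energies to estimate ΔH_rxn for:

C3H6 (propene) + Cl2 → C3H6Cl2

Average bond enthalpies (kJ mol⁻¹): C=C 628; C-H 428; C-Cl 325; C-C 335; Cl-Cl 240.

ΔH ≈ −117 kJ

Bonds broken (reactants):
  C-C: 1 × 335 = 335
  C-H: 6 × 428 = 2568
  C=C: 1 × 628 = 628
  Cl-Cl: 1 × 240 = 240
  Σ(broken) = 3771 kJ
Bonds formed (products):
  C-C: 2 × 335 = 670
  C-Cl: 2 × 325 = 650
  C-H: 6 × 428 = 2568
  Σ(formed) = 3888 kJ
ΔH = Σ(broken) − Σ(formed) = 3771 − 3888 = −117 kJ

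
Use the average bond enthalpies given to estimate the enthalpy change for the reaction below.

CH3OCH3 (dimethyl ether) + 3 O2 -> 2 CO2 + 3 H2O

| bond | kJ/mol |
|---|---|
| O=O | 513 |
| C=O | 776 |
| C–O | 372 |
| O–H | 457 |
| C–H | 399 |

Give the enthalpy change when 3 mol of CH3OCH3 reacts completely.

Bonds broken (reactants):
  C–H: 6 × 399 = 2394
  C–O: 2 × 372 = 744
  O=O: 3 × 513 = 1539
  Σ(broken) = 4677 kJ
Bonds formed (products):
  C=O: 4 × 776 = 3104
  O–H: 6 × 457 = 2742
  Σ(formed) = 5846 kJ
ΔH = Σ(broken) − Σ(formed) = 4677 − 5846 = −1169 kJ
For 3× the reaction as written: 3 × (−1169) = −3507 kJ

ΔH = −3507 kJ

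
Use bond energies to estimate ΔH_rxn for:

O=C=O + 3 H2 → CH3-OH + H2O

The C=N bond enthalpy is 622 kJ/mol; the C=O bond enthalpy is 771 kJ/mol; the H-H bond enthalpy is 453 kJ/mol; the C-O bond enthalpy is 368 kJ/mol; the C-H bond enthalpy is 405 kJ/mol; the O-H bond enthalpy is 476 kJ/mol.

ΔH ≈ −110 kJ

Bonds broken (reactants):
  C=O: 2 × 771 = 1542
  H-H: 3 × 453 = 1359
  Σ(broken) = 2901 kJ
Bonds formed (products):
  C-H: 3 × 405 = 1215
  C-O: 1 × 368 = 368
  O-H: 3 × 476 = 1428
  Σ(formed) = 3011 kJ
ΔH = Σ(broken) − Σ(formed) = 2901 − 3011 = −110 kJ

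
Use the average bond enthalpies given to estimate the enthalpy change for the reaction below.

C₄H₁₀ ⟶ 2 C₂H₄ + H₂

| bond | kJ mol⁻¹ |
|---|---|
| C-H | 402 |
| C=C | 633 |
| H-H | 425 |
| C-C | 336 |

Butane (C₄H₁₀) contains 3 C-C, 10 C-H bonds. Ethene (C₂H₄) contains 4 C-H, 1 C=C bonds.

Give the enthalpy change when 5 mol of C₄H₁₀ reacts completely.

ΔH = +605 kJ

Bonds broken (reactants):
  C-C: 3 × 336 = 1008
  C-H: 10 × 402 = 4020
  Σ(broken) = 5028 kJ
Bonds formed (products):
  C-H: 8 × 402 = 3216
  C=C: 2 × 633 = 1266
  H-H: 1 × 425 = 425
  Σ(formed) = 4907 kJ
ΔH = Σ(broken) − Σ(formed) = 5028 − 4907 = +121 kJ
For 5× the reaction as written: 5 × (+121) = +605 kJ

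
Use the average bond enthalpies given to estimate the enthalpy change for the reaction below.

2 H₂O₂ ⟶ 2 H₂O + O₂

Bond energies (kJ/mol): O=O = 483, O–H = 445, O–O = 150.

Bonds broken (reactants):
  O–H: 4 × 445 = 1780
  O–O: 2 × 150 = 300
  Σ(broken) = 2080 kJ
Bonds formed (products):
  O–H: 4 × 445 = 1780
  O=O: 1 × 483 = 483
  Σ(formed) = 2263 kJ
ΔH = Σ(broken) − Σ(formed) = 2080 − 2263 = −183 kJ

ΔH ≈ −183 kJ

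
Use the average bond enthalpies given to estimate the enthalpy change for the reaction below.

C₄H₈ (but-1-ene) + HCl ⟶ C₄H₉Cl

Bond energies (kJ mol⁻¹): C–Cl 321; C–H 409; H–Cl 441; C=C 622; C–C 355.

Bonds broken (reactants):
  C–C: 2 × 355 = 710
  C–H: 8 × 409 = 3272
  C=C: 1 × 622 = 622
  H–Cl: 1 × 441 = 441
  Σ(broken) = 5045 kJ
Bonds formed (products):
  C–C: 3 × 355 = 1065
  C–Cl: 1 × 321 = 321
  C–H: 9 × 409 = 3681
  Σ(formed) = 5067 kJ
ΔH = Σ(broken) − Σ(formed) = 5045 − 5067 = −22 kJ

ΔH ≈ −22 kJ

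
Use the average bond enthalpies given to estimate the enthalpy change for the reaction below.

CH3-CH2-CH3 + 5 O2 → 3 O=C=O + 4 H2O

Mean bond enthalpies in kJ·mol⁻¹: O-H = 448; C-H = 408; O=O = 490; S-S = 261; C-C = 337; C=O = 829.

Bonds broken (reactants):
  C-C: 2 × 337 = 674
  C-H: 8 × 408 = 3264
  O=O: 5 × 490 = 2450
  Σ(broken) = 6388 kJ
Bonds formed (products):
  C=O: 6 × 829 = 4974
  O-H: 8 × 448 = 3584
  Σ(formed) = 8558 kJ
ΔH = Σ(broken) − Σ(formed) = 6388 − 8558 = −2170 kJ

ΔH ≈ −2170 kJ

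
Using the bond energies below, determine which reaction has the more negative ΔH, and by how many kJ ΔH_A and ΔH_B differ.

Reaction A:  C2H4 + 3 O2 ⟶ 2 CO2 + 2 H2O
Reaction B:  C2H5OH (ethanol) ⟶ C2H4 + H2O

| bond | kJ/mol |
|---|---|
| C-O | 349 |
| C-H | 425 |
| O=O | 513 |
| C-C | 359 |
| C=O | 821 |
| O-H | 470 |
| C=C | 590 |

Reaction A:
  Bonds broken (reactants):
    C-H: 4 × 425 = 1700
    C=C: 1 × 590 = 590
    O=O: 3 × 513 = 1539
    Σ(broken) = 3829 kJ
  Bonds formed (products):
    C=O: 4 × 821 = 3284
    O-H: 4 × 470 = 1880
    Σ(formed) = 5164 kJ
  ΔH_A = 3829 − 5164 = −1335 kJ
Reaction B:
  Bonds broken (reactants):
    C-C: 1 × 359 = 359
    C-H: 5 × 425 = 2125
    C-O: 1 × 349 = 349
    O-H: 1 × 470 = 470
    Σ(broken) = 3303 kJ
  Bonds formed (products):
    C-H: 4 × 425 = 1700
    C=C: 1 × 590 = 590
    O-H: 2 × 470 = 940
    Σ(formed) = 3230 kJ
  ΔH_B = 3303 − 3230 = +73 kJ
ΔH_A − ΔH_B = −1408 kJ, so reaction A has the more negative ΔH; |ΔH_A − ΔH_B| = 1408 kJ.

Reaction A, by 1408 kJ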